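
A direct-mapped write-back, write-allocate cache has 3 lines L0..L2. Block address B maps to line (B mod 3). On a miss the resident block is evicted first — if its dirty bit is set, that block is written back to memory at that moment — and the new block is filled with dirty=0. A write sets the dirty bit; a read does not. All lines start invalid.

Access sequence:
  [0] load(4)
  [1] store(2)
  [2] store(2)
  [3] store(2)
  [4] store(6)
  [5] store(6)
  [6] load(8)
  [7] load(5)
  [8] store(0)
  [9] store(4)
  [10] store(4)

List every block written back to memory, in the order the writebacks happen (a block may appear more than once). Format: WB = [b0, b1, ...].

WB = [2, 6]

0: R B4 → L1 miss [-]
1: W B2 → L2 miss [D]
2: W B2 → L2 hit [D]
3: W B2 → L2 hit [D]
4: W B6 → L0 miss [D]
5: W B6 → L0 hit [D]
6: R B8 → L2 miss wb→B2 [-]
7: R B5 → L2 miss [-]
8: W B0 → L0 miss wb→B6 [D]
9: W B4 → L1 hit [D]
10: W B4 → L1 hit [D]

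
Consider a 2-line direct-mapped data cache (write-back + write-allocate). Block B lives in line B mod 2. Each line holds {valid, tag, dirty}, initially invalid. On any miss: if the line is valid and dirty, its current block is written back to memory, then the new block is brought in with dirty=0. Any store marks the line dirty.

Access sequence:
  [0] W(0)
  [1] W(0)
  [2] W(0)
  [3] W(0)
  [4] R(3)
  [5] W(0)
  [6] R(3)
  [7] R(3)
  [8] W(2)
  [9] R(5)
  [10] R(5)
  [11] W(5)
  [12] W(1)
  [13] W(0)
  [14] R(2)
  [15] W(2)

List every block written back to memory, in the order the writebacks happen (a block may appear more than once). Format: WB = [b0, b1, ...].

0: W B0 → L0 miss [D]
1: W B0 → L0 hit [D]
2: W B0 → L0 hit [D]
3: W B0 → L0 hit [D]
4: R B3 → L1 miss [-]
5: W B0 → L0 hit [D]
6: R B3 → L1 hit [-]
7: R B3 → L1 hit [-]
8: W B2 → L0 miss wb→B0 [D]
9: R B5 → L1 miss [-]
10: R B5 → L1 hit [-]
11: W B5 → L1 hit [D]
12: W B1 → L1 miss wb→B5 [D]
13: W B0 → L0 miss wb→B2 [D]
14: R B2 → L0 miss wb→B0 [-]
15: W B2 → L0 hit [D]

WB = [0, 5, 2, 0]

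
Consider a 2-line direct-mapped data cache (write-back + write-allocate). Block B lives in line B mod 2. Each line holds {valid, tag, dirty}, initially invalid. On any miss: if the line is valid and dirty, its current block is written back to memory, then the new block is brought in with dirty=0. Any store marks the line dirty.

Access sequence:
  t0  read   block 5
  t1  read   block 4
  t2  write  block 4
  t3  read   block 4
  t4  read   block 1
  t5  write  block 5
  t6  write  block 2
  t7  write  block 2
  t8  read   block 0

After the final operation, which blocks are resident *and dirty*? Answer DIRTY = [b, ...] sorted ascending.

DIRTY = [5]

  0 | R B5 → L1 miss [-]
  1 | R B4 → L0 miss [-]
  2 | W B4 → L0 hit [D]
  3 | R B4 → L0 hit [D]
  4 | R B1 → L1 miss [-]
  5 | W B5 → L1 miss [D]
  6 | W B2 → L0 miss wb→B4 [D]
  7 | W B2 → L0 hit [D]
  8 | R B0 → L0 miss wb→B2 [-]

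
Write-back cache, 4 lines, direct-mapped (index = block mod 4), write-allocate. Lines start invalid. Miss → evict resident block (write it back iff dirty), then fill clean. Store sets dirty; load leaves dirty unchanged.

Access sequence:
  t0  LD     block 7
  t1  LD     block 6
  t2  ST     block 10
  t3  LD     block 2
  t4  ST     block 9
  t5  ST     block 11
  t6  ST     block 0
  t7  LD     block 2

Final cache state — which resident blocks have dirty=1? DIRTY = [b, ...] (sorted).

0: R B7 → L3 miss [-]
1: R B6 → L2 miss [-]
2: W B10 → L2 miss [D]
3: R B2 → L2 miss wb→B10 [-]
4: W B9 → L1 miss [D]
5: W B11 → L3 miss [D]
6: W B0 → L0 miss [D]
7: R B2 → L2 hit [-]

DIRTY = [0, 9, 11]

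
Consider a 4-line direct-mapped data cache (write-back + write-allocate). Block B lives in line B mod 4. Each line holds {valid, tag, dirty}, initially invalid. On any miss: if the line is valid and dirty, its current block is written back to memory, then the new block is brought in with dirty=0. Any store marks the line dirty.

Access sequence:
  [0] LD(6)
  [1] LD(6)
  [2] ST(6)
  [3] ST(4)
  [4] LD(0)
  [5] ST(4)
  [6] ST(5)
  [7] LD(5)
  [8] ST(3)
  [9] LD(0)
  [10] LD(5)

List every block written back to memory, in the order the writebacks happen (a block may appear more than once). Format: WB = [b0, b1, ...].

0: R B6 -> L2 miss  d=-]
1: R B6 -> L2 hit  d=-]
2: W B6 -> L2 hit  d=D]
3: W B4 -> L0 miss  d=D]
4: R B0 -> L0 miss wb->B4  d=-]
5: W B4 -> L0 miss  d=D]
6: W B5 -> L1 miss  d=D]
7: R B5 -> L1 hit  d=D]
8: W B3 -> L3 miss  d=D]
9: R B0 -> L0 miss wb->B4  d=-]
10: R B5 -> L1 hit  d=D]

WB = [4, 4]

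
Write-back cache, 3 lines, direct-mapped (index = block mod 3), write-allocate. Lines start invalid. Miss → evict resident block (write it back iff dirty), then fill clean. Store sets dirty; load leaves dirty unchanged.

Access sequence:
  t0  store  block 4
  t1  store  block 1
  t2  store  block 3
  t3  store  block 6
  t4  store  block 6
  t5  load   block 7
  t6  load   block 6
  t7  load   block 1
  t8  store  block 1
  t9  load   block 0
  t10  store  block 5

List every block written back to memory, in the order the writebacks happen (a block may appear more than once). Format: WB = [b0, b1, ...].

WB = [4, 3, 1, 6]

0: W B4 -> L1 miss  d=D]
1: W B1 -> L1 miss wb->B4  d=D]
2: W B3 -> L0 miss  d=D]
3: W B6 -> L0 miss wb->B3  d=D]
4: W B6 -> L0 hit  d=D]
5: R B7 -> L1 miss wb->B1  d=-]
6: R B6 -> L0 hit  d=D]
7: R B1 -> L1 miss  d=-]
8: W B1 -> L1 hit  d=D]
9: R B0 -> L0 miss wb->B6  d=-]
10: W B5 -> L2 miss  d=D]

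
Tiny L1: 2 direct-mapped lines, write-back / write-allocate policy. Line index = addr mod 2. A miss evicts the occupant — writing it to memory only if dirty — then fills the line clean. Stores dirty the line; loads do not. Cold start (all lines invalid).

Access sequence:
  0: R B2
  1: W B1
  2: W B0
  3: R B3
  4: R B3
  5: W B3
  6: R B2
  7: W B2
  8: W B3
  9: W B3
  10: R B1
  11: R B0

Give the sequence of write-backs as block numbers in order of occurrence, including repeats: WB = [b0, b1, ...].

0: R B2 → L0 miss [-]
1: W B1 → L1 miss [D]
2: W B0 → L0 miss [D]
3: R B3 → L1 miss wb→B1 [-]
4: R B3 → L1 hit [-]
5: W B3 → L1 hit [D]
6: R B2 → L0 miss wb→B0 [-]
7: W B2 → L0 hit [D]
8: W B3 → L1 hit [D]
9: W B3 → L1 hit [D]
10: R B1 → L1 miss wb→B3 [-]
11: R B0 → L0 miss wb→B2 [-]

WB = [1, 0, 3, 2]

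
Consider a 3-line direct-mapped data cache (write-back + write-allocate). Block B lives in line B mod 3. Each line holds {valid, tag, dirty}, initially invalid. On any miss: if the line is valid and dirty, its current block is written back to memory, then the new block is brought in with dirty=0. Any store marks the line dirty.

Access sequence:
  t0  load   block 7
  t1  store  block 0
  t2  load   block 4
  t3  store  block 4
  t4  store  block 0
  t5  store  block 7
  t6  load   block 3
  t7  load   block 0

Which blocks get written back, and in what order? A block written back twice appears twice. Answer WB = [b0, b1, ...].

WB = [4, 0]

0: R B7 -> L1 miss  d=-]
1: W B0 -> L0 miss  d=D]
2: R B4 -> L1 miss  d=-]
3: W B4 -> L1 hit  d=D]
4: W B0 -> L0 hit  d=D]
5: W B7 -> L1 miss wb->B4  d=D]
6: R B3 -> L0 miss wb->B0  d=-]
7: R B0 -> L0 miss  d=-]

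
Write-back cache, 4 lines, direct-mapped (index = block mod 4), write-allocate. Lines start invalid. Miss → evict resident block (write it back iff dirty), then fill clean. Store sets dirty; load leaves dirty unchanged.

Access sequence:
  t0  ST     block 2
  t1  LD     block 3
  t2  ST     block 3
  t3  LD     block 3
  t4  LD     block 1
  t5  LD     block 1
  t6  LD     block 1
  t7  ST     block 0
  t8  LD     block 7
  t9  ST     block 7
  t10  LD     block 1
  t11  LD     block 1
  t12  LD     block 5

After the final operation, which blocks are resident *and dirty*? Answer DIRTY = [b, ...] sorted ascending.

DIRTY = [0, 2, 7]

  0 | W B2 → L2 miss [D]
  1 | R B3 → L3 miss [-]
  2 | W B3 → L3 hit [D]
  3 | R B3 → L3 hit [D]
  4 | R B1 → L1 miss [-]
  5 | R B1 → L1 hit [-]
  6 | R B1 → L1 hit [-]
  7 | W B0 → L0 miss [D]
  8 | R B7 → L3 miss wb→B3 [-]
  9 | W B7 → L3 hit [D]
  10 | R B1 → L1 hit [-]
  11 | R B1 → L1 hit [-]
  12 | R B5 → L1 miss [-]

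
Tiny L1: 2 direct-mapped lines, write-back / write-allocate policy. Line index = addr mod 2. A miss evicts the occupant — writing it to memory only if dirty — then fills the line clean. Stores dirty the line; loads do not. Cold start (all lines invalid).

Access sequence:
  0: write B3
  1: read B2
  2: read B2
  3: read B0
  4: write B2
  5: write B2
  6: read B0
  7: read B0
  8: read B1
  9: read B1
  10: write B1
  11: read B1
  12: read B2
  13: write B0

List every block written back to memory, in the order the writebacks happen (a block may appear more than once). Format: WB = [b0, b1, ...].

  0 | W B3 → L1 miss [D]
  1 | R B2 → L0 miss [-]
  2 | R B2 → L0 hit [-]
  3 | R B0 → L0 miss [-]
  4 | W B2 → L0 miss [D]
  5 | W B2 → L0 hit [D]
  6 | R B0 → L0 miss wb→B2 [-]
  7 | R B0 → L0 hit [-]
  8 | R B1 → L1 miss wb→B3 [-]
  9 | R B1 → L1 hit [-]
  10 | W B1 → L1 hit [D]
  11 | R B1 → L1 hit [D]
  12 | R B2 → L0 miss [-]
  13 | W B0 → L0 miss [D]

WB = [2, 3]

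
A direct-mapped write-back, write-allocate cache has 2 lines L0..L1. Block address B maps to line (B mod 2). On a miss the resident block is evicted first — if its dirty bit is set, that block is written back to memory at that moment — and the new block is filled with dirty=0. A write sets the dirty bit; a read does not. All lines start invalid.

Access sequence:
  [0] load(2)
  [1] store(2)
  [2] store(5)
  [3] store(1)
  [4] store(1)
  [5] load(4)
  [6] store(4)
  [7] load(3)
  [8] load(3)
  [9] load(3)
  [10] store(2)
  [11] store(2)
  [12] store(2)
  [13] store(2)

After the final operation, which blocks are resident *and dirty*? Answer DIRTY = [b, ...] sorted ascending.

0: R B2 -> L0 miss  d=-]
1: W B2 -> L0 hit  d=D]
2: W B5 -> L1 miss  d=D]
3: W B1 -> L1 miss wb->B5  d=D]
4: W B1 -> L1 hit  d=D]
5: R B4 -> L0 miss wb->B2  d=-]
6: W B4 -> L0 hit  d=D]
7: R B3 -> L1 miss wb->B1  d=-]
8: R B3 -> L1 hit  d=-]
9: R B3 -> L1 hit  d=-]
10: W B2 -> L0 miss wb->B4  d=D]
11: W B2 -> L0 hit  d=D]
12: W B2 -> L0 hit  d=D]
13: W B2 -> L0 hit  d=D]

DIRTY = [2]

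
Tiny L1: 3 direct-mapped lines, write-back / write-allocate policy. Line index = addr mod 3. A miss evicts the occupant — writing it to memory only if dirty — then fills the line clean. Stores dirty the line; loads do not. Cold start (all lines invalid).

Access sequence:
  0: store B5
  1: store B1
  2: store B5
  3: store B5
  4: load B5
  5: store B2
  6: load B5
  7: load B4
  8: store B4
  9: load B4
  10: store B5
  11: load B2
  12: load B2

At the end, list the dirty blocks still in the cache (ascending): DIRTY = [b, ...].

0: W B5 -> L2 miss  d=D]
1: W B1 -> L1 miss  d=D]
2: W B5 -> L2 hit  d=D]
3: W B5 -> L2 hit  d=D]
4: R B5 -> L2 hit  d=D]
5: W B2 -> L2 miss wb->B5  d=D]
6: R B5 -> L2 miss wb->B2  d=-]
7: R B4 -> L1 miss wb->B1  d=-]
8: W B4 -> L1 hit  d=D]
9: R B4 -> L1 hit  d=D]
10: W B5 -> L2 hit  d=D]
11: R B2 -> L2 miss wb->B5  d=-]
12: R B2 -> L2 hit  d=-]

DIRTY = [4]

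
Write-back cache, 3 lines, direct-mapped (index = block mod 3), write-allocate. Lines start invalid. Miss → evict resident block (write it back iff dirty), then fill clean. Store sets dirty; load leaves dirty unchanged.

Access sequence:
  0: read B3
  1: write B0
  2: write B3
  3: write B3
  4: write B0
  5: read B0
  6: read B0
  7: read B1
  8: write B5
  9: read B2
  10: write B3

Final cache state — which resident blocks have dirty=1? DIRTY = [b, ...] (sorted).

  0 | R B3 → L0 miss [-]
  1 | W B0 → L0 miss [D]
  2 | W B3 → L0 miss wb→B0 [D]
  3 | W B3 → L0 hit [D]
  4 | W B0 → L0 miss wb→B3 [D]
  5 | R B0 → L0 hit [D]
  6 | R B0 → L0 hit [D]
  7 | R B1 → L1 miss [-]
  8 | W B5 → L2 miss [D]
  9 | R B2 → L2 miss wb→B5 [-]
  10 | W B3 → L0 miss wb→B0 [D]

DIRTY = [3]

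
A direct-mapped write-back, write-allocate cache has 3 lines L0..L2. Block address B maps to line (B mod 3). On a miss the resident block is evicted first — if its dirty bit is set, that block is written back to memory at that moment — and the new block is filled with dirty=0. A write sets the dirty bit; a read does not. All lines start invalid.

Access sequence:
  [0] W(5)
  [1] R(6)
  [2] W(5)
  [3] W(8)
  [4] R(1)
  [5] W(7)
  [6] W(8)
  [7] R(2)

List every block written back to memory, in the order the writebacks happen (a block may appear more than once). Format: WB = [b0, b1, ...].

0: W B5 -> L2 miss  d=D]
1: R B6 -> L0 miss  d=-]
2: W B5 -> L2 hit  d=D]
3: W B8 -> L2 miss wb->B5  d=D]
4: R B1 -> L1 miss  d=-]
5: W B7 -> L1 miss  d=D]
6: W B8 -> L2 hit  d=D]
7: R B2 -> L2 miss wb->B8  d=-]

WB = [5, 8]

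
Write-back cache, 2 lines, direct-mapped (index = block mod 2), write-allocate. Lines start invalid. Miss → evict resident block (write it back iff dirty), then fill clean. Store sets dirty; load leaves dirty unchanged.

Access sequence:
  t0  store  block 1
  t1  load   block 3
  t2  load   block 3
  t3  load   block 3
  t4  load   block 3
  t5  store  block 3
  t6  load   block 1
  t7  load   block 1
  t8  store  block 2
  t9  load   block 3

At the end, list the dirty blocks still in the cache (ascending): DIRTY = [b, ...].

0: W B1 -> L1 miss  d=D]
1: R B3 -> L1 miss wb->B1  d=-]
2: R B3 -> L1 hit  d=-]
3: R B3 -> L1 hit  d=-]
4: R B3 -> L1 hit  d=-]
5: W B3 -> L1 hit  d=D]
6: R B1 -> L1 miss wb->B3  d=-]
7: R B1 -> L1 hit  d=-]
8: W B2 -> L0 miss  d=D]
9: R B3 -> L1 miss  d=-]

DIRTY = [2]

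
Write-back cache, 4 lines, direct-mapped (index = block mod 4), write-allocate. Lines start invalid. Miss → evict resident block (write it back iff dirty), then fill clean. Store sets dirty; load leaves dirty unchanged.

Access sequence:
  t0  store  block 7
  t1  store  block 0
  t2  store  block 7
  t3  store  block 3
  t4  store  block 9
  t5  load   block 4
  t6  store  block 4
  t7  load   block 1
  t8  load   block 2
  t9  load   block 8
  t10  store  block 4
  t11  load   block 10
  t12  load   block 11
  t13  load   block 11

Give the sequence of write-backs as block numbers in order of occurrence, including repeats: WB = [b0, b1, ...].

WB = [7, 0, 9, 4, 3]

0: W B7 -> L3 miss  d=D]
1: W B0 -> L0 miss  d=D]
2: W B7 -> L3 hit  d=D]
3: W B3 -> L3 miss wb->B7  d=D]
4: W B9 -> L1 miss  d=D]
5: R B4 -> L0 miss wb->B0  d=-]
6: W B4 -> L0 hit  d=D]
7: R B1 -> L1 miss wb->B9  d=-]
8: R B2 -> L2 miss  d=-]
9: R B8 -> L0 miss wb->B4  d=-]
10: W B4 -> L0 miss  d=D]
11: R B10 -> L2 miss  d=-]
12: R B11 -> L3 miss wb->B3  d=-]
13: R B11 -> L3 hit  d=-]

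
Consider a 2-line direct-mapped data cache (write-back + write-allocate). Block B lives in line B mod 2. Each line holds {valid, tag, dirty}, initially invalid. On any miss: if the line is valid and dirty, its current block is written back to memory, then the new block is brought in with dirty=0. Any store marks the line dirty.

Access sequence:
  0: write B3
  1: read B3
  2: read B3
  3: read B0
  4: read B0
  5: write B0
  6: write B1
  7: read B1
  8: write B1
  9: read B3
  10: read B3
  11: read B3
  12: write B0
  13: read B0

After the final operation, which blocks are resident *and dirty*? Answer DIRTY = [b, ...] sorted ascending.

0: W B3 → L1 miss [D]
1: R B3 → L1 hit [D]
2: R B3 → L1 hit [D]
3: R B0 → L0 miss [-]
4: R B0 → L0 hit [-]
5: W B0 → L0 hit [D]
6: W B1 → L1 miss wb→B3 [D]
7: R B1 → L1 hit [D]
8: W B1 → L1 hit [D]
9: R B3 → L1 miss wb→B1 [-]
10: R B3 → L1 hit [-]
11: R B3 → L1 hit [-]
12: W B0 → L0 hit [D]
13: R B0 → L0 hit [D]

DIRTY = [0]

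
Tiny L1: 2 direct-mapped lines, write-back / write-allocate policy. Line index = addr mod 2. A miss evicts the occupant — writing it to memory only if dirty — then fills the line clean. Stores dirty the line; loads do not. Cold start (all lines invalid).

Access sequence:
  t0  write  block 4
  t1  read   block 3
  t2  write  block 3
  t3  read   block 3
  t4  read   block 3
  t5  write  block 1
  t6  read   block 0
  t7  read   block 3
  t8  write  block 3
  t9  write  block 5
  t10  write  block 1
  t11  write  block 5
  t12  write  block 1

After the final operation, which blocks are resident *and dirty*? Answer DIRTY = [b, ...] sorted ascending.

  0 | W B4 → L0 miss [D]
  1 | R B3 → L1 miss [-]
  2 | W B3 → L1 hit [D]
  3 | R B3 → L1 hit [D]
  4 | R B3 → L1 hit [D]
  5 | W B1 → L1 miss wb→B3 [D]
  6 | R B0 → L0 miss wb→B4 [-]
  7 | R B3 → L1 miss wb→B1 [-]
  8 | W B3 → L1 hit [D]
  9 | W B5 → L1 miss wb→B3 [D]
  10 | W B1 → L1 miss wb→B5 [D]
  11 | W B5 → L1 miss wb→B1 [D]
  12 | W B1 → L1 miss wb→B5 [D]

DIRTY = [1]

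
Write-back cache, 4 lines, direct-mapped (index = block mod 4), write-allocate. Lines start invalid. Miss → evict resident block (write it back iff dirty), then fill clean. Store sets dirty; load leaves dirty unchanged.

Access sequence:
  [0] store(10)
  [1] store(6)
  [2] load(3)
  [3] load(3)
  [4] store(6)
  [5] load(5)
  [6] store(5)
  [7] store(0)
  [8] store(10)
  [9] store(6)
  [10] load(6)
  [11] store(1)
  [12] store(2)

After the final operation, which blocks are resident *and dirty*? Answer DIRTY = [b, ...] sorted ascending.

0: W B10 → L2 miss [D]
1: W B6 → L2 miss wb→B10 [D]
2: R B3 → L3 miss [-]
3: R B3 → L3 hit [-]
4: W B6 → L2 hit [D]
5: R B5 → L1 miss [-]
6: W B5 → L1 hit [D]
7: W B0 → L0 miss [D]
8: W B10 → L2 miss wb→B6 [D]
9: W B6 → L2 miss wb→B10 [D]
10: R B6 → L2 hit [D]
11: W B1 → L1 miss wb→B5 [D]
12: W B2 → L2 miss wb→B6 [D]

DIRTY = [0, 1, 2]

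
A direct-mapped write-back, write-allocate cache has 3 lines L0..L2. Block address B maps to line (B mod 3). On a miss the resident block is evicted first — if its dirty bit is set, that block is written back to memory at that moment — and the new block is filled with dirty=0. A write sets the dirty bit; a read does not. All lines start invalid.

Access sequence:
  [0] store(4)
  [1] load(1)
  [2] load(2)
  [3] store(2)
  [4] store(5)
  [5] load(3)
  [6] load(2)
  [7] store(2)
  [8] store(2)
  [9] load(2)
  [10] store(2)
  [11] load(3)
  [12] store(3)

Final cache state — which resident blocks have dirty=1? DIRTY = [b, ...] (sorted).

0: W B4 → L1 miss [D]
1: R B1 → L1 miss wb→B4 [-]
2: R B2 → L2 miss [-]
3: W B2 → L2 hit [D]
4: W B5 → L2 miss wb→B2 [D]
5: R B3 → L0 miss [-]
6: R B2 → L2 miss wb→B5 [-]
7: W B2 → L2 hit [D]
8: W B2 → L2 hit [D]
9: R B2 → L2 hit [D]
10: W B2 → L2 hit [D]
11: R B3 → L0 hit [-]
12: W B3 → L0 hit [D]

DIRTY = [2, 3]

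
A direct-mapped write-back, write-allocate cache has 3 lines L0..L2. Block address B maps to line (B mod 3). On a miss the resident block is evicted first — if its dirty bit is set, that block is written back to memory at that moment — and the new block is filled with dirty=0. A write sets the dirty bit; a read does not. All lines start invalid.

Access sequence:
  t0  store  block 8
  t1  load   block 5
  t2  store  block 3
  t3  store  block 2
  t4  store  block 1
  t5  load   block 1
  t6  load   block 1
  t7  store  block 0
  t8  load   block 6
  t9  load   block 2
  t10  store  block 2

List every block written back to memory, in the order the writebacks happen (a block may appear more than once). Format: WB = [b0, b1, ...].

WB = [8, 3, 0]

  0 | W B8 → L2 miss [D]
  1 | R B5 → L2 miss wb→B8 [-]
  2 | W B3 → L0 miss [D]
  3 | W B2 → L2 miss [D]
  4 | W B1 → L1 miss [D]
  5 | R B1 → L1 hit [D]
  6 | R B1 → L1 hit [D]
  7 | W B0 → L0 miss wb→B3 [D]
  8 | R B6 → L0 miss wb→B0 [-]
  9 | R B2 → L2 hit [D]
  10 | W B2 → L2 hit [D]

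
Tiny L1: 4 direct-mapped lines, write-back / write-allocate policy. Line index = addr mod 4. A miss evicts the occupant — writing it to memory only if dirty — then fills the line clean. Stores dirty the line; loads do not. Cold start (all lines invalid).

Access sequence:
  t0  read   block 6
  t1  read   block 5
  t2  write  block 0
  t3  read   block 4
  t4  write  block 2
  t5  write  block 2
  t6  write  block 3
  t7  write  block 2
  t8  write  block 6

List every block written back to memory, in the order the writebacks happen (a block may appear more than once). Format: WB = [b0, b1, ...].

0: R B6 → L2 miss [-]
1: R B5 → L1 miss [-]
2: W B0 → L0 miss [D]
3: R B4 → L0 miss wb→B0 [-]
4: W B2 → L2 miss [D]
5: W B2 → L2 hit [D]
6: W B3 → L3 miss [D]
7: W B2 → L2 hit [D]
8: W B6 → L2 miss wb→B2 [D]

WB = [0, 2]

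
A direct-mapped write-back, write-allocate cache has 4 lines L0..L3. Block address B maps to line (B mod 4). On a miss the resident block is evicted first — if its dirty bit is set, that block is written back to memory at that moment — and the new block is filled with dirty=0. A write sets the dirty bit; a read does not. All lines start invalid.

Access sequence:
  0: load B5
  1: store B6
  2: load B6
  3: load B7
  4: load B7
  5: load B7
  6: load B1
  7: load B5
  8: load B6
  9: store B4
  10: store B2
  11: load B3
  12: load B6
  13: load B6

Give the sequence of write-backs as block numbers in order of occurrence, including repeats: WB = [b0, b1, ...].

  0 | R B5 → L1 miss [-]
  1 | W B6 → L2 miss [D]
  2 | R B6 → L2 hit [D]
  3 | R B7 → L3 miss [-]
  4 | R B7 → L3 hit [-]
  5 | R B7 → L3 hit [-]
  6 | R B1 → L1 miss [-]
  7 | R B5 → L1 miss [-]
  8 | R B6 → L2 hit [D]
  9 | W B4 → L0 miss [D]
  10 | W B2 → L2 miss wb→B6 [D]
  11 | R B3 → L3 miss [-]
  12 | R B6 → L2 miss wb→B2 [-]
  13 | R B6 → L2 hit [-]

WB = [6, 2]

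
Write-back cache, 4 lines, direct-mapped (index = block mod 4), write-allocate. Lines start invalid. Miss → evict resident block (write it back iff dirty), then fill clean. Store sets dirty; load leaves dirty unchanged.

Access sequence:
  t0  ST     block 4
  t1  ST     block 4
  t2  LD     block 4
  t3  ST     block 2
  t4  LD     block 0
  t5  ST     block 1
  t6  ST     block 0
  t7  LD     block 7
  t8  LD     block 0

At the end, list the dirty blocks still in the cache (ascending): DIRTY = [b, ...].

0: W B4 -> L0 miss  d=D]
1: W B4 -> L0 hit  d=D]
2: R B4 -> L0 hit  d=D]
3: W B2 -> L2 miss  d=D]
4: R B0 -> L0 miss wb->B4  d=-]
5: W B1 -> L1 miss  d=D]
6: W B0 -> L0 hit  d=D]
7: R B7 -> L3 miss  d=-]
8: R B0 -> L0 hit  d=D]

DIRTY = [0, 1, 2]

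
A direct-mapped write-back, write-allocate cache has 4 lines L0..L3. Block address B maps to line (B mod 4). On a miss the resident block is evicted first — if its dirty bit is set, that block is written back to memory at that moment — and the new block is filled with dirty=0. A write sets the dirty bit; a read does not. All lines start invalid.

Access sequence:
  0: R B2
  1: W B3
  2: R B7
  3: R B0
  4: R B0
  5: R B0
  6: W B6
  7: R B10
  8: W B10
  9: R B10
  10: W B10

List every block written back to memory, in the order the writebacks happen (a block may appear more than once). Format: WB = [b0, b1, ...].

0: R B2 → L2 miss [-]
1: W B3 → L3 miss [D]
2: R B7 → L3 miss wb→B3 [-]
3: R B0 → L0 miss [-]
4: R B0 → L0 hit [-]
5: R B0 → L0 hit [-]
6: W B6 → L2 miss [D]
7: R B10 → L2 miss wb→B6 [-]
8: W B10 → L2 hit [D]
9: R B10 → L2 hit [D]
10: W B10 → L2 hit [D]

WB = [3, 6]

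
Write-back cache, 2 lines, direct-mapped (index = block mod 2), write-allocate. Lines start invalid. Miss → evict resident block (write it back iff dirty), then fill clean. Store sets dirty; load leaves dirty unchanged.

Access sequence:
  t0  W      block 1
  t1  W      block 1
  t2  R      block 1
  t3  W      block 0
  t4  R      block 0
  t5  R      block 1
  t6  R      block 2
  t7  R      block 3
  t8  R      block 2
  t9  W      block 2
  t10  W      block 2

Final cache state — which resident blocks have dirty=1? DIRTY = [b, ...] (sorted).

DIRTY = [2]

0: W B1 → L1 miss [D]
1: W B1 → L1 hit [D]
2: R B1 → L1 hit [D]
3: W B0 → L0 miss [D]
4: R B0 → L0 hit [D]
5: R B1 → L1 hit [D]
6: R B2 → L0 miss wb→B0 [-]
7: R B3 → L1 miss wb→B1 [-]
8: R B2 → L0 hit [-]
9: W B2 → L0 hit [D]
10: W B2 → L0 hit [D]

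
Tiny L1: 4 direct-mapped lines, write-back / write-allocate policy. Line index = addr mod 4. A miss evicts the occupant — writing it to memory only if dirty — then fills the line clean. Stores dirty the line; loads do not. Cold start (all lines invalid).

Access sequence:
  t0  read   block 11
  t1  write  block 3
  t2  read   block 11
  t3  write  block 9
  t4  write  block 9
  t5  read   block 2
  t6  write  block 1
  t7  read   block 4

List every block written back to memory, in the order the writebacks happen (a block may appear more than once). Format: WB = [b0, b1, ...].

0: R B11 → L3 miss [-]
1: W B3 → L3 miss [D]
2: R B11 → L3 miss wb→B3 [-]
3: W B9 → L1 miss [D]
4: W B9 → L1 hit [D]
5: R B2 → L2 miss [-]
6: W B1 → L1 miss wb→B9 [D]
7: R B4 → L0 miss [-]

WB = [3, 9]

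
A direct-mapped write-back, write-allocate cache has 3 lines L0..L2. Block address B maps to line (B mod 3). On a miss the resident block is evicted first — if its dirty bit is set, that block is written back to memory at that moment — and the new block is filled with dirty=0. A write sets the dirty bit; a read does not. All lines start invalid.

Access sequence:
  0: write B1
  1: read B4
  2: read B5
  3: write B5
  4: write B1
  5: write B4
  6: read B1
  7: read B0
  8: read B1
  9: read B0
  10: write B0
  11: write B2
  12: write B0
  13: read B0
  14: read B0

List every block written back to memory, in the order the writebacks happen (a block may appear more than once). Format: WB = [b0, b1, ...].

WB = [1, 1, 4, 5]

0: W B1 -> L1 miss  d=D]
1: R B4 -> L1 miss wb->B1  d=-]
2: R B5 -> L2 miss  d=-]
3: W B5 -> L2 hit  d=D]
4: W B1 -> L1 miss  d=D]
5: W B4 -> L1 miss wb->B1  d=D]
6: R B1 -> L1 miss wb->B4  d=-]
7: R B0 -> L0 miss  d=-]
8: R B1 -> L1 hit  d=-]
9: R B0 -> L0 hit  d=-]
10: W B0 -> L0 hit  d=D]
11: W B2 -> L2 miss wb->B5  d=D]
12: W B0 -> L0 hit  d=D]
13: R B0 -> L0 hit  d=D]
14: R B0 -> L0 hit  d=D]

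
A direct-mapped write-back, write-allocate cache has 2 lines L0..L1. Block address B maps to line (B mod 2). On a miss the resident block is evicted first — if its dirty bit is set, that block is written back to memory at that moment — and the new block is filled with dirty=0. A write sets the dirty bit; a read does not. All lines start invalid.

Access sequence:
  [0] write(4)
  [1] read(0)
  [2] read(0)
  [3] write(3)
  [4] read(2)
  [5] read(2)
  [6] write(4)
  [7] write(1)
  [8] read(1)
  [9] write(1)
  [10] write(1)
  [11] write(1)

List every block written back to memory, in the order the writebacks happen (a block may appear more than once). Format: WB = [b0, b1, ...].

0: W B4 -> L0 miss  d=D]
1: R B0 -> L0 miss wb->B4  d=-]
2: R B0 -> L0 hit  d=-]
3: W B3 -> L1 miss  d=D]
4: R B2 -> L0 miss  d=-]
5: R B2 -> L0 hit  d=-]
6: W B4 -> L0 miss  d=D]
7: W B1 -> L1 miss wb->B3  d=D]
8: R B1 -> L1 hit  d=D]
9: W B1 -> L1 hit  d=D]
10: W B1 -> L1 hit  d=D]
11: W B1 -> L1 hit  d=D]

WB = [4, 3]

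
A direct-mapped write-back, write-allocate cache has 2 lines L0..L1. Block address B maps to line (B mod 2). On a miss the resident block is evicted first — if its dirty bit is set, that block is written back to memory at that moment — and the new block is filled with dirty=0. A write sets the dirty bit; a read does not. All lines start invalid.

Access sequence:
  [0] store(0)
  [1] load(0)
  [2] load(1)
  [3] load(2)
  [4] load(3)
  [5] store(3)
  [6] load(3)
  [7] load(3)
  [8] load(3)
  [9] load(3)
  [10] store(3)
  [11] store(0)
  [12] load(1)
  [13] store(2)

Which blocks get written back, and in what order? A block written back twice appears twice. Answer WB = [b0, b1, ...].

WB = [0, 3, 0]

0: W B0 -> L0 miss  d=D]
1: R B0 -> L0 hit  d=D]
2: R B1 -> L1 miss  d=-]
3: R B2 -> L0 miss wb->B0  d=-]
4: R B3 -> L1 miss  d=-]
5: W B3 -> L1 hit  d=D]
6: R B3 -> L1 hit  d=D]
7: R B3 -> L1 hit  d=D]
8: R B3 -> L1 hit  d=D]
9: R B3 -> L1 hit  d=D]
10: W B3 -> L1 hit  d=D]
11: W B0 -> L0 miss  d=D]
12: R B1 -> L1 miss wb->B3  d=-]
13: W B2 -> L0 miss wb->B0  d=D]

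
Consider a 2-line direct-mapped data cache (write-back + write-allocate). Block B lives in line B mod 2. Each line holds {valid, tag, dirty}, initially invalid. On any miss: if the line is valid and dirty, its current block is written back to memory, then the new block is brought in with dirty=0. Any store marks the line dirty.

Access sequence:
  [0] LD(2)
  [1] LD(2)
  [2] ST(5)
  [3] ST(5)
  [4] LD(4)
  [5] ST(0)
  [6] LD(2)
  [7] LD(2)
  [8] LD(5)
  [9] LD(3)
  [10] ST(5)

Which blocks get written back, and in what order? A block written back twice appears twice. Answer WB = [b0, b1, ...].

0: R B2 -> L0 miss  d=-]
1: R B2 -> L0 hit  d=-]
2: W B5 -> L1 miss  d=D]
3: W B5 -> L1 hit  d=D]
4: R B4 -> L0 miss  d=-]
5: W B0 -> L0 miss  d=D]
6: R B2 -> L0 miss wb->B0  d=-]
7: R B2 -> L0 hit  d=-]
8: R B5 -> L1 hit  d=D]
9: R B3 -> L1 miss wb->B5  d=-]
10: W B5 -> L1 miss  d=D]

WB = [0, 5]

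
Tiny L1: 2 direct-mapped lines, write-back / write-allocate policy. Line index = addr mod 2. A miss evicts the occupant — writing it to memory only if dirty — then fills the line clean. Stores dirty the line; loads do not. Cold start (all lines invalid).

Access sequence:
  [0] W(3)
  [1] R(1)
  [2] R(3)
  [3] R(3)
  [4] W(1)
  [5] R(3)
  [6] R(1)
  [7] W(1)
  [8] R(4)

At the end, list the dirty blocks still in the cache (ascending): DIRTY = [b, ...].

DIRTY = [1]

  0 | W B3 → L1 miss [D]
  1 | R B1 → L1 miss wb→B3 [-]
  2 | R B3 → L1 miss [-]
  3 | R B3 → L1 hit [-]
  4 | W B1 → L1 miss [D]
  5 | R B3 → L1 miss wb→B1 [-]
  6 | R B1 → L1 miss [-]
  7 | W B1 → L1 hit [D]
  8 | R B4 → L0 miss [-]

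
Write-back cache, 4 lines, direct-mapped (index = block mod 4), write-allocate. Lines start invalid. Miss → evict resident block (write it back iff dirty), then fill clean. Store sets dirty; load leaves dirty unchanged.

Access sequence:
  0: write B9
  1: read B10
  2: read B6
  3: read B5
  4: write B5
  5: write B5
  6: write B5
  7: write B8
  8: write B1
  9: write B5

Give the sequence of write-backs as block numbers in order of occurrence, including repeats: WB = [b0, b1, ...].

  0 | W B9 → L1 miss [D]
  1 | R B10 → L2 miss [-]
  2 | R B6 → L2 miss [-]
  3 | R B5 → L1 miss wb→B9 [-]
  4 | W B5 → L1 hit [D]
  5 | W B5 → L1 hit [D]
  6 | W B5 → L1 hit [D]
  7 | W B8 → L0 miss [D]
  8 | W B1 → L1 miss wb→B5 [D]
  9 | W B5 → L1 miss wb→B1 [D]

WB = [9, 5, 1]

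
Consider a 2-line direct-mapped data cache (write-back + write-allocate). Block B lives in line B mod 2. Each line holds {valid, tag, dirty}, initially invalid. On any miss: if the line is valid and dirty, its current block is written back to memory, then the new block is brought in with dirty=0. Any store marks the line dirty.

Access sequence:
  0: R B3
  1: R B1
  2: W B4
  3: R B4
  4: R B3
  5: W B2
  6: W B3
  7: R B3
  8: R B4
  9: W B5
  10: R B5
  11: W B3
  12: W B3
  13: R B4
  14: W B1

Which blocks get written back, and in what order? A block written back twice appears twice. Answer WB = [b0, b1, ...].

WB = [4, 2, 3, 5, 3]

  0 | R B3 → L1 miss [-]
  1 | R B1 → L1 miss [-]
  2 | W B4 → L0 miss [D]
  3 | R B4 → L0 hit [D]
  4 | R B3 → L1 miss [-]
  5 | W B2 → L0 miss wb→B4 [D]
  6 | W B3 → L1 hit [D]
  7 | R B3 → L1 hit [D]
  8 | R B4 → L0 miss wb→B2 [-]
  9 | W B5 → L1 miss wb→B3 [D]
  10 | R B5 → L1 hit [D]
  11 | W B3 → L1 miss wb→B5 [D]
  12 | W B3 → L1 hit [D]
  13 | R B4 → L0 hit [-]
  14 | W B1 → L1 miss wb→B3 [D]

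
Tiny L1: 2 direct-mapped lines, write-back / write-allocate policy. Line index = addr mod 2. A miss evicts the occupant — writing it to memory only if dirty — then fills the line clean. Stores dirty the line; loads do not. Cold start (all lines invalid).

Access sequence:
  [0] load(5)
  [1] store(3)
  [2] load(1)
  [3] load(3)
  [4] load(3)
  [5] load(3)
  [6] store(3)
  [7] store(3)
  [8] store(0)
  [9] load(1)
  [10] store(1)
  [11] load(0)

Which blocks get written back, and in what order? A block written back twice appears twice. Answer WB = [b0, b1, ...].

  0 | R B5 → L1 miss [-]
  1 | W B3 → L1 miss [D]
  2 | R B1 → L1 miss wb→B3 [-]
  3 | R B3 → L1 miss [-]
  4 | R B3 → L1 hit [-]
  5 | R B3 → L1 hit [-]
  6 | W B3 → L1 hit [D]
  7 | W B3 → L1 hit [D]
  8 | W B0 → L0 miss [D]
  9 | R B1 → L1 miss wb→B3 [-]
  10 | W B1 → L1 hit [D]
  11 | R B0 → L0 hit [D]

WB = [3, 3]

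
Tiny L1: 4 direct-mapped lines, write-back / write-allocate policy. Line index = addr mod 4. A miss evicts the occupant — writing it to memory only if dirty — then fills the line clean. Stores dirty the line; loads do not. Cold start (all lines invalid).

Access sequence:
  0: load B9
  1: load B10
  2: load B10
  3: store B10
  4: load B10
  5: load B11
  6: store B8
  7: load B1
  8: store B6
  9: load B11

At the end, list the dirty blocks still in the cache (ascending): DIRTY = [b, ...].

DIRTY = [6, 8]

0: R B9 -> L1 miss  d=-]
1: R B10 -> L2 miss  d=-]
2: R B10 -> L2 hit  d=-]
3: W B10 -> L2 hit  d=D]
4: R B10 -> L2 hit  d=D]
5: R B11 -> L3 miss  d=-]
6: W B8 -> L0 miss  d=D]
7: R B1 -> L1 miss  d=-]
8: W B6 -> L2 miss wb->B10  d=D]
9: R B11 -> L3 hit  d=-]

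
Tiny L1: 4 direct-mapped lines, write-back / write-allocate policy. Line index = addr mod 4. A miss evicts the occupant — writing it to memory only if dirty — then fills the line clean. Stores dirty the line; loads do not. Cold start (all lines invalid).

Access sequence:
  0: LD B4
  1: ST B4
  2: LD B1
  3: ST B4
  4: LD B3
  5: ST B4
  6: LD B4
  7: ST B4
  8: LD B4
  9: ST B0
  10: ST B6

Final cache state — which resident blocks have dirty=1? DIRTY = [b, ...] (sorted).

DIRTY = [0, 6]

0: R B4 -> L0 miss  d=-]
1: W B4 -> L0 hit  d=D]
2: R B1 -> L1 miss  d=-]
3: W B4 -> L0 hit  d=D]
4: R B3 -> L3 miss  d=-]
5: W B4 -> L0 hit  d=D]
6: R B4 -> L0 hit  d=D]
7: W B4 -> L0 hit  d=D]
8: R B4 -> L0 hit  d=D]
9: W B0 -> L0 miss wb->B4  d=D]
10: W B6 -> L2 miss  d=D]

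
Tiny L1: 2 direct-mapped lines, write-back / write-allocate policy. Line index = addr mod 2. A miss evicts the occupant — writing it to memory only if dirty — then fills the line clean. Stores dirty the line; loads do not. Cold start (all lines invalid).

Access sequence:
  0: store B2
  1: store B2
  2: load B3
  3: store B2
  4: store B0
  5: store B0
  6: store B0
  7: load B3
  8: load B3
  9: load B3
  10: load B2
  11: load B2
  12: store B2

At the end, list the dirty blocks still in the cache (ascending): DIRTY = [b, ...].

0: W B2 -> L0 miss  d=D]
1: W B2 -> L0 hit  d=D]
2: R B3 -> L1 miss  d=-]
3: W B2 -> L0 hit  d=D]
4: W B0 -> L0 miss wb->B2  d=D]
5: W B0 -> L0 hit  d=D]
6: W B0 -> L0 hit  d=D]
7: R B3 -> L1 hit  d=-]
8: R B3 -> L1 hit  d=-]
9: R B3 -> L1 hit  d=-]
10: R B2 -> L0 miss wb->B0  d=-]
11: R B2 -> L0 hit  d=-]
12: W B2 -> L0 hit  d=D]

DIRTY = [2]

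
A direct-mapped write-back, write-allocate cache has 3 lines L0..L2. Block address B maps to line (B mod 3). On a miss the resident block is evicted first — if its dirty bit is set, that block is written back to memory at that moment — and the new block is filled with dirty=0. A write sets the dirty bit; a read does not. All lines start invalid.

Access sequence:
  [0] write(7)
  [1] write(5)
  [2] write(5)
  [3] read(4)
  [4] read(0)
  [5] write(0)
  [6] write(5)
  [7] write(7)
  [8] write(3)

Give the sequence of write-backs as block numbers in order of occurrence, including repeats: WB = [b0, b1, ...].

0: W B7 -> L1 miss  d=D]
1: W B5 -> L2 miss  d=D]
2: W B5 -> L2 hit  d=D]
3: R B4 -> L1 miss wb->B7  d=-]
4: R B0 -> L0 miss  d=-]
5: W B0 -> L0 hit  d=D]
6: W B5 -> L2 hit  d=D]
7: W B7 -> L1 miss  d=D]
8: W B3 -> L0 miss wb->B0  d=D]

WB = [7, 0]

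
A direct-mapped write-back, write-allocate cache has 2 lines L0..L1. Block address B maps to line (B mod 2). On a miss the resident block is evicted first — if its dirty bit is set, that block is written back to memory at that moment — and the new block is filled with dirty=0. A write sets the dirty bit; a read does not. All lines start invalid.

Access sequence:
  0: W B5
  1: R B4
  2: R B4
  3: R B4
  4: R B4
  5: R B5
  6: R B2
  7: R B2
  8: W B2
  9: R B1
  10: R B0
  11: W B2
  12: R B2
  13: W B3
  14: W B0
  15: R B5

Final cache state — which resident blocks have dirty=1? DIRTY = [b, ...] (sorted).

0: W B5 -> L1 miss  d=D]
1: R B4 -> L0 miss  d=-]
2: R B4 -> L0 hit  d=-]
3: R B4 -> L0 hit  d=-]
4: R B4 -> L0 hit  d=-]
5: R B5 -> L1 hit  d=D]
6: R B2 -> L0 miss  d=-]
7: R B2 -> L0 hit  d=-]
8: W B2 -> L0 hit  d=D]
9: R B1 -> L1 miss wb->B5  d=-]
10: R B0 -> L0 miss wb->B2  d=-]
11: W B2 -> L0 miss  d=D]
12: R B2 -> L0 hit  d=D]
13: W B3 -> L1 miss  d=D]
14: W B0 -> L0 miss wb->B2  d=D]
15: R B5 -> L1 miss wb->B3  d=-]

DIRTY = [0]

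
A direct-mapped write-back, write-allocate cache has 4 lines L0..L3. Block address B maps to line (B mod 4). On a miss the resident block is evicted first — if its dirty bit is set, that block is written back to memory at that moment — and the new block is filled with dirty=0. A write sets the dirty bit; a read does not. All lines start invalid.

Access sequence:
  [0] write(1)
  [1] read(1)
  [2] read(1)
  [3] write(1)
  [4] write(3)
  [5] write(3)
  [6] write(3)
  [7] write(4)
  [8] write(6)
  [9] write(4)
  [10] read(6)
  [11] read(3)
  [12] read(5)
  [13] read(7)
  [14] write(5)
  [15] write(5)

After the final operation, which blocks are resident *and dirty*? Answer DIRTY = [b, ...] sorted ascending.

0: W B1 -> L1 miss  d=D]
1: R B1 -> L1 hit  d=D]
2: R B1 -> L1 hit  d=D]
3: W B1 -> L1 hit  d=D]
4: W B3 -> L3 miss  d=D]
5: W B3 -> L3 hit  d=D]
6: W B3 -> L3 hit  d=D]
7: W B4 -> L0 miss  d=D]
8: W B6 -> L2 miss  d=D]
9: W B4 -> L0 hit  d=D]
10: R B6 -> L2 hit  d=D]
11: R B3 -> L3 hit  d=D]
12: R B5 -> L1 miss wb->B1  d=-]
13: R B7 -> L3 miss wb->B3  d=-]
14: W B5 -> L1 hit  d=D]
15: W B5 -> L1 hit  d=D]

DIRTY = [4, 5, 6]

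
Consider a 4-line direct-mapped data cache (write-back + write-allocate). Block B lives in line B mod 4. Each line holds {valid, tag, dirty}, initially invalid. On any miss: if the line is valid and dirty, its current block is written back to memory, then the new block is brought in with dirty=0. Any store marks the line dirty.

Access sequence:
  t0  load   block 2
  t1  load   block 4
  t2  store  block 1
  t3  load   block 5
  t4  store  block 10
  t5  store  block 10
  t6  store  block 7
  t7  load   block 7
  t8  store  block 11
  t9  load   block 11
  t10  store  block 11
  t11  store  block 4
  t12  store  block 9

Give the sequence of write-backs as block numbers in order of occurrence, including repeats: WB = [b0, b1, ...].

0: R B2 -> L2 miss  d=-]
1: R B4 -> L0 miss  d=-]
2: W B1 -> L1 miss  d=D]
3: R B5 -> L1 miss wb->B1  d=-]
4: W B10 -> L2 miss  d=D]
5: W B10 -> L2 hit  d=D]
6: W B7 -> L3 miss  d=D]
7: R B7 -> L3 hit  d=D]
8: W B11 -> L3 miss wb->B7  d=D]
9: R B11 -> L3 hit  d=D]
10: W B11 -> L3 hit  d=D]
11: W B4 -> L0 hit  d=D]
12: W B9 -> L1 miss  d=D]

WB = [1, 7]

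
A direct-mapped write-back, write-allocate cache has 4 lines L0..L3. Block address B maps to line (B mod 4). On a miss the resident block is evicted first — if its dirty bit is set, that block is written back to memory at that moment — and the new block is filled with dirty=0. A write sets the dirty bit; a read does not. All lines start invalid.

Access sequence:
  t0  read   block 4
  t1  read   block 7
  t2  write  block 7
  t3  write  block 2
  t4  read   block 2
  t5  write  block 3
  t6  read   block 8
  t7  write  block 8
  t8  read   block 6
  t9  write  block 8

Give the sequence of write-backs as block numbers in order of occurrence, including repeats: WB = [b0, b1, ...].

WB = [7, 2]

0: R B4 → L0 miss [-]
1: R B7 → L3 miss [-]
2: W B7 → L3 hit [D]
3: W B2 → L2 miss [D]
4: R B2 → L2 hit [D]
5: W B3 → L3 miss wb→B7 [D]
6: R B8 → L0 miss [-]
7: W B8 → L0 hit [D]
8: R B6 → L2 miss wb→B2 [-]
9: W B8 → L0 hit [D]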